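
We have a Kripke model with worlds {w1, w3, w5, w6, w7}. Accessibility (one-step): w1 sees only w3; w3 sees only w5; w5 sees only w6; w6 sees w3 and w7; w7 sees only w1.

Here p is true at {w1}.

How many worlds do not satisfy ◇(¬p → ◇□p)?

w1: successors {w3}; ¬p → ◇□p there: w3:F. ✗
w3: successors {w5}; ¬p → ◇□p there: w5:F. ✗
w5: successors {w6}; ¬p → ◇□p there: w6:T. ✓
w6: successors {w3, w7}; ¬p → ◇□p there: w3:F, w7:F. ✗
w7: successors {w1}; ¬p → ◇□p there: w1:T. ✓
Satisfying worlds: {w5, w7}.
So ◇(¬p → ◇□p) fails at the other 3 worlds.

3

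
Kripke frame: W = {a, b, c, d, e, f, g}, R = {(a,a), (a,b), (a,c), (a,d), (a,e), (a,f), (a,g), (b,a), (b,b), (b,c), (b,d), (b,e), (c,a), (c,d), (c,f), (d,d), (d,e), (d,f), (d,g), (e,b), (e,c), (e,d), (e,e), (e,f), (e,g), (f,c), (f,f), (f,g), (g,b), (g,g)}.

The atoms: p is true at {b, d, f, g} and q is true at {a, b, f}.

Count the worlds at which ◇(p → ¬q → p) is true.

7

a: successors {a, b, c, d, e, f, g}; p → ¬q → p there: a:T, b:T, c:T, d:T, e:T, f:T, g:T. ✓
b: successors {a, b, c, d, e}; p → ¬q → p there: a:T, b:T, c:T, d:T, e:T. ✓
c: successors {a, d, f}; p → ¬q → p there: a:T, d:T, f:T. ✓
d: successors {d, e, f, g}; p → ¬q → p there: d:T, e:T, f:T, g:T. ✓
e: successors {b, c, d, e, f, g}; p → ¬q → p there: b:T, c:T, d:T, e:T, f:T, g:T. ✓
f: successors {c, f, g}; p → ¬q → p there: c:T, f:T, g:T. ✓
g: successors {b, g}; p → ¬q → p there: b:T, g:T. ✓
Satisfying worlds: {a, b, c, d, e, f, g}.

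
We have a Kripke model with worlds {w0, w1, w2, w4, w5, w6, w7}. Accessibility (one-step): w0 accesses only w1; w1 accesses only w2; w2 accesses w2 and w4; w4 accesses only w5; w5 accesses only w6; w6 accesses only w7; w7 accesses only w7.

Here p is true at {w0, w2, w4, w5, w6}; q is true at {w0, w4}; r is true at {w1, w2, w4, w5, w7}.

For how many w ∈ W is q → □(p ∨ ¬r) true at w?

w0: q is T, □(p ∨ ¬r) is F. ✗
w1: q is F, □(p ∨ ¬r) is T. ✓
w2: q is F, □(p ∨ ¬r) is T. ✓
w4: q is T, □(p ∨ ¬r) is T. ✓
w5: q is F, □(p ∨ ¬r) is T. ✓
w6: q is F, □(p ∨ ¬r) is F. ✓
w7: q is F, □(p ∨ ¬r) is F. ✓
Satisfying worlds: {w1, w2, w4, w5, w6, w7}.

6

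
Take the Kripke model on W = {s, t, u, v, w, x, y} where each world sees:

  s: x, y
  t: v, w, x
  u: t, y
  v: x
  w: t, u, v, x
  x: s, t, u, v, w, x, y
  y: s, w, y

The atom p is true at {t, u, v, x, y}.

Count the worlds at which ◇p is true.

s: successors {x, y}; p there: x:T, y:T. ✓
t: successors {v, w, x}; p there: v:T, w:F, x:T. ✓
u: successors {t, y}; p there: t:T, y:T. ✓
v: successors {x}; p there: x:T. ✓
w: successors {t, u, v, x}; p there: t:T, u:T, v:T, x:T. ✓
x: successors {s, t, u, v, w, x, y}; p there: s:F, t:T, u:T, v:T, w:F, x:T, y:T. ✓
y: successors {s, w, y}; p there: s:F, w:F, y:T. ✓
Satisfying worlds: {s, t, u, v, w, x, y}.

7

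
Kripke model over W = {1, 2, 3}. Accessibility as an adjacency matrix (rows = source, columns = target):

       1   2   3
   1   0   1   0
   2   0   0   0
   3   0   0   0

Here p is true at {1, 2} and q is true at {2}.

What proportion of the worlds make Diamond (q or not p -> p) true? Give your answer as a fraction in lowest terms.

1: successors {2}; q or not p -> p there: 2:T. ✓
2: no successors, so Diamond (q or not p -> p) fails. ✗
3: no successors, so Diamond (q or not p -> p) fails. ✗
That's 1 of 3 worlds, so 1/3.

1/3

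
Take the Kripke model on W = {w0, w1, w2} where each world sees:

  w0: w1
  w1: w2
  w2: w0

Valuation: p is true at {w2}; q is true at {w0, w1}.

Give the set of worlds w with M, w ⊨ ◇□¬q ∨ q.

w0: ◇□¬q is T, q is T. ✓
w1: ◇□¬q is F, q is T. ✓
w2: ◇□¬q is F, q is F. ✗

{w0, w1}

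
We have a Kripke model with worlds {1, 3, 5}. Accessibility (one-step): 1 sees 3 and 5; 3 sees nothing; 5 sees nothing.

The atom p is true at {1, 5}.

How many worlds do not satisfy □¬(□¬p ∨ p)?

1

1: successors {3, 5}; ¬(□¬p ∨ p) there: 3:F, 5:F. ✗
3: no successors, so □¬(□¬p ∨ p) holds vacuously. ✓
5: no successors, so □¬(□¬p ∨ p) holds vacuously. ✓
Satisfying worlds: {3, 5}.
So □¬(□¬p ∨ p) fails at the other 1 world.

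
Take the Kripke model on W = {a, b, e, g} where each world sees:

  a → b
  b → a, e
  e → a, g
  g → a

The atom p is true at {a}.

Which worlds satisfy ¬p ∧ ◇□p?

{e}

a: ¬p is F, ◇□p is F. ✗
b: ¬p is T, ◇□p is F. ✗
e: ¬p is T, ◇□p is T. ✓
g: ¬p is T, ◇□p is F. ✗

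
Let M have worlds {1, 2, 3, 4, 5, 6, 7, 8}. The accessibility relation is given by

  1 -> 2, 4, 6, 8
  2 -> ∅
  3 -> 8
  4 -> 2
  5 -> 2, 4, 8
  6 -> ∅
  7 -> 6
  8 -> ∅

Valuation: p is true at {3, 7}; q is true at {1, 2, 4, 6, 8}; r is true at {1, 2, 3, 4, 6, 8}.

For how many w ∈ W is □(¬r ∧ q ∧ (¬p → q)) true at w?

3

1: successors {2, 4, 6, 8}; ¬r ∧ q ∧ (¬p → q) there: 2:F, 4:F, 6:F, 8:F. ✗
2: no successors, so □(¬r ∧ q ∧ (¬p → q)) holds vacuously. ✓
3: successors {8}; ¬r ∧ q ∧ (¬p → q) there: 8:F. ✗
4: successors {2}; ¬r ∧ q ∧ (¬p → q) there: 2:F. ✗
5: successors {2, 4, 8}; ¬r ∧ q ∧ (¬p → q) there: 2:F, 4:F, 8:F. ✗
6: no successors, so □(¬r ∧ q ∧ (¬p → q)) holds vacuously. ✓
7: successors {6}; ¬r ∧ q ∧ (¬p → q) there: 6:F. ✗
8: no successors, so □(¬r ∧ q ∧ (¬p → q)) holds vacuously. ✓
Satisfying worlds: {2, 6, 8}.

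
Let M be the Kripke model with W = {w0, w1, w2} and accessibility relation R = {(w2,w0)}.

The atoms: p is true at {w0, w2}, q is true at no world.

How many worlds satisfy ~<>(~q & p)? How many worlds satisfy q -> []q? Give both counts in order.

2 and 3

For ~<>(~q & p):
w0: <>(~q & p) is F. ✓
w1: <>(~q & p) is F. ✓
w2: <>(~q & p) is T. ✗
— 2 worlds.
For q -> []q:
w0: q is F, []q is T. ✓
w1: q is F, []q is T. ✓
w2: q is F, []q is F. ✓
— 3 worlds.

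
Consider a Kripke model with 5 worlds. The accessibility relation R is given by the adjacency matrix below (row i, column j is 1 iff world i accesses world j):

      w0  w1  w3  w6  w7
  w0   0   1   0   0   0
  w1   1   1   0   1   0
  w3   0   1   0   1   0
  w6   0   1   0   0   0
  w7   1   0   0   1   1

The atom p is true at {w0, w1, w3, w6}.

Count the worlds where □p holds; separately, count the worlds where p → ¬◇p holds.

For □p:
w0: successors {w1}; p there: w1:T. ✓
w1: successors {w0, w1, w6}; p there: w0:T, w1:T, w6:T. ✓
w3: successors {w1, w6}; p there: w1:T, w6:T. ✓
w6: successors {w1}; p there: w1:T. ✓
w7: successors {w0, w6, w7}; p there: w0:T, w6:T, w7:F. ✗
— 4 worlds.
For p → ¬◇p:
w0: p is T, ¬◇p is F. ✗
w1: p is T, ¬◇p is F. ✗
w3: p is T, ¬◇p is F. ✗
w6: p is T, ¬◇p is F. ✗
w7: p is F, ¬◇p is F. ✓
— 1 world.

4 and 1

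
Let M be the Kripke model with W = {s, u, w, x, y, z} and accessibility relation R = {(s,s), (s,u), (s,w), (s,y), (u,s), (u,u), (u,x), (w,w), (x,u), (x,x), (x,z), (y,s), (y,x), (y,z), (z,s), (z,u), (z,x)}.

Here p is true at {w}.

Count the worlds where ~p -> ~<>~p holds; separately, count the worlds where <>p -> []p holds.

1 and 5

For ~p -> ~<>~p:
s: ~p is T, ~<>~p is F. ✗
u: ~p is T, ~<>~p is F. ✗
w: ~p is F, ~<>~p is T. ✓
x: ~p is T, ~<>~p is F. ✗
y: ~p is T, ~<>~p is F. ✗
z: ~p is T, ~<>~p is F. ✗
— 1 world.
For <>p -> []p:
s: <>p is T, []p is F. ✗
u: <>p is F, []p is F. ✓
w: <>p is T, []p is T. ✓
x: <>p is F, []p is F. ✓
y: <>p is F, []p is F. ✓
z: <>p is F, []p is F. ✓
— 5 worlds.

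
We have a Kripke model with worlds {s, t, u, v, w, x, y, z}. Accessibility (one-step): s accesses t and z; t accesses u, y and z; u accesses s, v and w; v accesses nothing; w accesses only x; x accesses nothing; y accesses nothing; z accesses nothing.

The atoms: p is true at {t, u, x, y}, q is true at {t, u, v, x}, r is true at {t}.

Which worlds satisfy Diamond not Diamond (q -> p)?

{s, t, u, w}

s: successors {t, z}; not Diamond (q -> p) there: t:F, z:T. ✓
t: successors {u, y, z}; not Diamond (q -> p) there: u:F, y:T, z:T. ✓
u: successors {s, v, w}; not Diamond (q -> p) there: s:F, v:T, w:F. ✓
v: no successors, so Diamond not Diamond (q -> p) fails. ✗
w: successors {x}; not Diamond (q -> p) there: x:T. ✓
x: no successors, so Diamond not Diamond (q -> p) fails. ✗
y: no successors, so Diamond not Diamond (q -> p) fails. ✗
z: no successors, so Diamond not Diamond (q -> p) fails. ✗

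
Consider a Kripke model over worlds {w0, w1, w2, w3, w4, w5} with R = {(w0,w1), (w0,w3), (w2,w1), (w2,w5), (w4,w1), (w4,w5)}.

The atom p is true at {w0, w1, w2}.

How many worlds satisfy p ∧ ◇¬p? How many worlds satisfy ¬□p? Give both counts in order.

2 and 3

For p ∧ ◇¬p:
w0: p is T, ◇¬p is T. ✓
w1: p is T, ◇¬p is F. ✗
w2: p is T, ◇¬p is T. ✓
w3: p is F, ◇¬p is F. ✗
w4: p is F, ◇¬p is T. ✗
w5: p is F, ◇¬p is F. ✗
— 2 worlds.
For ¬□p:
w0: □p is F. ✓
w1: □p is T. ✗
w2: □p is F. ✓
w3: □p is T. ✗
w4: □p is F. ✓
w5: □p is T. ✗
— 3 worlds.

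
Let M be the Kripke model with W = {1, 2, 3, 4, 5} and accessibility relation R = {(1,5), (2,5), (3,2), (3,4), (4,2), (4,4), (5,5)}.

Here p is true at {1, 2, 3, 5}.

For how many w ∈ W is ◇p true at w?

5

1: successors {5}; p there: 5:T. ✓
2: successors {5}; p there: 5:T. ✓
3: successors {2, 4}; p there: 2:T, 4:F. ✓
4: successors {2, 4}; p there: 2:T, 4:F. ✓
5: successors {5}; p there: 5:T. ✓
Satisfying worlds: {1, 2, 3, 4, 5}.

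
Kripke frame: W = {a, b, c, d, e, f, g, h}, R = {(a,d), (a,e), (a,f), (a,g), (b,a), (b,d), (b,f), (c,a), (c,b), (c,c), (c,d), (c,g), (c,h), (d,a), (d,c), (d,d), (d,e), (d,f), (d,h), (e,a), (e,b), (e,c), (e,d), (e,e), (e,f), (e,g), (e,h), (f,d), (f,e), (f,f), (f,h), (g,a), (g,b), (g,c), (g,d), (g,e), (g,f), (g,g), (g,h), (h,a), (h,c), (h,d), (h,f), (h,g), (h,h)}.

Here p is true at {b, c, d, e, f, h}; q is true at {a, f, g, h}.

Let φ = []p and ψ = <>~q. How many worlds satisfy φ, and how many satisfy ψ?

1 and 8

For []p:
a: successors {d, e, f, g}; p there: d:T, e:T, f:T, g:F. ✗
b: successors {a, d, f}; p there: a:F, d:T, f:T. ✗
c: successors {a, b, c, d, g, h}; p there: a:F, b:T, c:T, d:T, g:F, h:T. ✗
d: successors {a, c, d, e, f, h}; p there: a:F, c:T, d:T, e:T, f:T, h:T. ✗
e: successors {a, b, c, d, e, f, g, h}; p there: a:F, b:T, c:T, d:T, e:T, f:T, g:F, h:T. ✗
f: successors {d, e, f, h}; p there: d:T, e:T, f:T, h:T. ✓
g: successors {a, b, c, d, e, f, g, h}; p there: a:F, b:T, c:T, d:T, e:T, f:T, g:F, h:T. ✗
h: successors {a, c, d, f, g, h}; p there: a:F, c:T, d:T, f:T, g:F, h:T. ✗
— 1 world.
For <>~q:
a: successors {d, e, f, g}; ~q there: d:T, e:T, f:F, g:F. ✓
b: successors {a, d, f}; ~q there: a:F, d:T, f:F. ✓
c: successors {a, b, c, d, g, h}; ~q there: a:F, b:T, c:T, d:T, g:F, h:F. ✓
d: successors {a, c, d, e, f, h}; ~q there: a:F, c:T, d:T, e:T, f:F, h:F. ✓
e: successors {a, b, c, d, e, f, g, h}; ~q there: a:F, b:T, c:T, d:T, e:T, f:F, g:F, h:F. ✓
f: successors {d, e, f, h}; ~q there: d:T, e:T, f:F, h:F. ✓
g: successors {a, b, c, d, e, f, g, h}; ~q there: a:F, b:T, c:T, d:T, e:T, f:F, g:F, h:F. ✓
h: successors {a, c, d, f, g, h}; ~q there: a:F, c:T, d:T, f:F, g:F, h:F. ✓
— 8 worlds.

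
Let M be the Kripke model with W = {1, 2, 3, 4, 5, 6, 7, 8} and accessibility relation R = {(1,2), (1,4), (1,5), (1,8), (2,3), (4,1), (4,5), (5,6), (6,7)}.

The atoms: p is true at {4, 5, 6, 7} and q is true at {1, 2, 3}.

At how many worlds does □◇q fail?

5

1: successors {2, 4, 5, 8}; ◇q there: 2:T, 4:T, 5:F, 8:F. ✗
2: successors {3}; ◇q there: 3:F. ✗
3: no successors, so □◇q holds vacuously. ✓
4: successors {1, 5}; ◇q there: 1:T, 5:F. ✗
5: successors {6}; ◇q there: 6:F. ✗
6: successors {7}; ◇q there: 7:F. ✗
7: no successors, so □◇q holds vacuously. ✓
8: no successors, so □◇q holds vacuously. ✓
Satisfying worlds: {3, 7, 8}.
So □◇q fails at the other 5 worlds.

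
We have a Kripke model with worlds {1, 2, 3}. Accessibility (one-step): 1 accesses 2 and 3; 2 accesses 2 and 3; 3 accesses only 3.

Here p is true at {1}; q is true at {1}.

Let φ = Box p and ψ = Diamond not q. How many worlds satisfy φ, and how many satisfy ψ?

For Box p:
1: successors {2, 3}; p there: 2:F, 3:F. ✗
2: successors {2, 3}; p there: 2:F, 3:F. ✗
3: successors {3}; p there: 3:F. ✗
— 0 worlds.
For Diamond not q:
1: successors {2, 3}; not q there: 2:T, 3:T. ✓
2: successors {2, 3}; not q there: 2:T, 3:T. ✓
3: successors {3}; not q there: 3:T. ✓
— 3 worlds.

0 and 3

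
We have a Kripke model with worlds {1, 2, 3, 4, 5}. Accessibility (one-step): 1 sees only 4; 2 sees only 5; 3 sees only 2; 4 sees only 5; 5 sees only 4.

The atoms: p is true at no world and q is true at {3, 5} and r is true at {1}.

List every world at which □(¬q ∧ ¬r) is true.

{1, 3, 5}

1: successors {4}; ¬q ∧ ¬r there: 4:T. ✓
2: successors {5}; ¬q ∧ ¬r there: 5:F. ✗
3: successors {2}; ¬q ∧ ¬r there: 2:T. ✓
4: successors {5}; ¬q ∧ ¬r there: 5:F. ✗
5: successors {4}; ¬q ∧ ¬r there: 4:T. ✓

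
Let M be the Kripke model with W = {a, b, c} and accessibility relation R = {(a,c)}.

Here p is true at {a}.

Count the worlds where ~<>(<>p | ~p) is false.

1

a: <>(<>p | ~p) is T. ✗
b: <>(<>p | ~p) is F. ✓
c: <>(<>p | ~p) is F. ✓
Satisfying worlds: {b, c}.
So ~<>(<>p | ~p) fails at the other 1 world.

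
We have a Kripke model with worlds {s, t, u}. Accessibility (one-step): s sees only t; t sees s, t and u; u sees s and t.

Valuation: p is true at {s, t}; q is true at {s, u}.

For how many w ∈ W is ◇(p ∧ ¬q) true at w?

s: successors {t}; p ∧ ¬q there: t:T. ✓
t: successors {s, t, u}; p ∧ ¬q there: s:F, t:T, u:F. ✓
u: successors {s, t}; p ∧ ¬q there: s:F, t:T. ✓
Satisfying worlds: {s, t, u}.

3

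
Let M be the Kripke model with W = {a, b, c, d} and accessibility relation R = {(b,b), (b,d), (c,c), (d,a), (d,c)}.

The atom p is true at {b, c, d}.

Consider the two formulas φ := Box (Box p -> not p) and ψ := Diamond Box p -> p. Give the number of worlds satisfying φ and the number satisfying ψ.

1 and 4

For Box (Box p -> not p):
a: no successors, so Box (Box p -> not p) holds vacuously. ✓
b: successors {b, d}; Box p -> not p there: b:F, d:T. ✗
c: successors {c}; Box p -> not p there: c:F. ✗
d: successors {a, c}; Box p -> not p there: a:T, c:F. ✗
— 1 world.
For Diamond Box p -> p:
a: Diamond Box p is F, p is F. ✓
b: Diamond Box p is T, p is T. ✓
c: Diamond Box p is T, p is T. ✓
d: Diamond Box p is T, p is T. ✓
— 4 worlds.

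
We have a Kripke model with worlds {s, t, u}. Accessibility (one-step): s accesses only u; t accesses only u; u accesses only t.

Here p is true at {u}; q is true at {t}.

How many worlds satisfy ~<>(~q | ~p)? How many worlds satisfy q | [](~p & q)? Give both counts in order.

For ~<>(~q | ~p):
s: <>(~q | ~p) is T. ✗
t: <>(~q | ~p) is T. ✗
u: <>(~q | ~p) is T. ✗
— 0 worlds.
For q | [](~p & q):
s: q is F, [](~p & q) is F. ✗
t: q is T, [](~p & q) is F. ✓
u: q is F, [](~p & q) is T. ✓
— 2 worlds.

0 and 2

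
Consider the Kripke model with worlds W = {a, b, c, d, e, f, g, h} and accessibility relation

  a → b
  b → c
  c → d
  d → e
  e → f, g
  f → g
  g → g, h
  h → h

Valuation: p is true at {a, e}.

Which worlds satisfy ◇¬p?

a: successors {b}; ¬p there: b:T. ✓
b: successors {c}; ¬p there: c:T. ✓
c: successors {d}; ¬p there: d:T. ✓
d: successors {e}; ¬p there: e:F. ✗
e: successors {f, g}; ¬p there: f:T, g:T. ✓
f: successors {g}; ¬p there: g:T. ✓
g: successors {g, h}; ¬p there: g:T, h:T. ✓
h: successors {h}; ¬p there: h:T. ✓

{a, b, c, e, f, g, h}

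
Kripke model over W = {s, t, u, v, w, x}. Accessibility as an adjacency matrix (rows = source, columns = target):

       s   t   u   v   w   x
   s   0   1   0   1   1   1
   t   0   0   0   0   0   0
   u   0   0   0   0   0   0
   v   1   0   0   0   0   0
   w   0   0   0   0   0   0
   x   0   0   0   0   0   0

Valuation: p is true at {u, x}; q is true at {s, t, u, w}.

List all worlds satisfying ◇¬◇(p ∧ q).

s: successors {t, v, w, x}; ¬◇(p ∧ q) there: t:T, v:T, w:T, x:T. ✓
t: no successors, so ◇¬◇(p ∧ q) fails. ✗
u: no successors, so ◇¬◇(p ∧ q) fails. ✗
v: successors {s}; ¬◇(p ∧ q) there: s:T. ✓
w: no successors, so ◇¬◇(p ∧ q) fails. ✗
x: no successors, so ◇¬◇(p ∧ q) fails. ✗

{s, v}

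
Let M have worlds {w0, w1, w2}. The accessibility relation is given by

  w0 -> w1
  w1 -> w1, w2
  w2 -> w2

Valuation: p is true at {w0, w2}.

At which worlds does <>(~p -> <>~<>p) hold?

w0: successors {w1}; ~p -> <>~<>p there: w1:F. ✗
w1: successors {w1, w2}; ~p -> <>~<>p there: w1:F, w2:T. ✓
w2: successors {w2}; ~p -> <>~<>p there: w2:T. ✓

{w1, w2}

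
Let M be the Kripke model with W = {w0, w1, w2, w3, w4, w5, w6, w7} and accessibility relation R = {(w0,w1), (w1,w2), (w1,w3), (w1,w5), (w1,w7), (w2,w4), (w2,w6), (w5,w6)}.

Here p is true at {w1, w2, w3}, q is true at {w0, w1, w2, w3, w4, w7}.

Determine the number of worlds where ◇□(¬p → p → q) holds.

4

w0: successors {w1}; □(¬p → p → q) there: w1:T. ✓
w1: successors {w2, w3, w5, w7}; □(¬p → p → q) there: w2:T, w3:T, w5:T, w7:T. ✓
w2: successors {w4, w6}; □(¬p → p → q) there: w4:T, w6:T. ✓
w3: no successors, so ◇□(¬p → p → q) fails. ✗
w4: no successors, so ◇□(¬p → p → q) fails. ✗
w5: successors {w6}; □(¬p → p → q) there: w6:T. ✓
w6: no successors, so ◇□(¬p → p → q) fails. ✗
w7: no successors, so ◇□(¬p → p → q) fails. ✗
Satisfying worlds: {w0, w1, w2, w5}.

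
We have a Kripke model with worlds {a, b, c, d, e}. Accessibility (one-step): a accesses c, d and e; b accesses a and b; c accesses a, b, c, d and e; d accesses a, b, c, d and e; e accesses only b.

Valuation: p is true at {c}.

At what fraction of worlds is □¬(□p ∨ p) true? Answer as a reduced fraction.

2/5

a: successors {c, d, e}; ¬(□p ∨ p) there: c:F, d:T, e:T. ✗
b: successors {a, b}; ¬(□p ∨ p) there: a:T, b:T. ✓
c: successors {a, b, c, d, e}; ¬(□p ∨ p) there: a:T, b:T, c:F, d:T, e:T. ✗
d: successors {a, b, c, d, e}; ¬(□p ∨ p) there: a:T, b:T, c:F, d:T, e:T. ✗
e: successors {b}; ¬(□p ∨ p) there: b:T. ✓
That's 2 of 5 worlds, so 2/5.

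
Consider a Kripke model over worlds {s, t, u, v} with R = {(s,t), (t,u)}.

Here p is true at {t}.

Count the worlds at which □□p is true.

3

s: successors {t}; □p there: t:F. ✗
t: successors {u}; □p there: u:T. ✓
u: no successors, so □□p holds vacuously. ✓
v: no successors, so □□p holds vacuously. ✓
Satisfying worlds: {t, u, v}.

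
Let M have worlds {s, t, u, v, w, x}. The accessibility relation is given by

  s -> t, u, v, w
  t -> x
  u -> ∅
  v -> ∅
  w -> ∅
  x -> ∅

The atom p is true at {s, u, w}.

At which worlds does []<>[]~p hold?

{u, v, w, x}

s: successors {t, u, v, w}; <>[]~p there: t:T, u:F, v:F, w:F. ✗
t: successors {x}; <>[]~p there: x:F. ✗
u: no successors, so []<>[]~p holds vacuously. ✓
v: no successors, so []<>[]~p holds vacuously. ✓
w: no successors, so []<>[]~p holds vacuously. ✓
x: no successors, so []<>[]~p holds vacuously. ✓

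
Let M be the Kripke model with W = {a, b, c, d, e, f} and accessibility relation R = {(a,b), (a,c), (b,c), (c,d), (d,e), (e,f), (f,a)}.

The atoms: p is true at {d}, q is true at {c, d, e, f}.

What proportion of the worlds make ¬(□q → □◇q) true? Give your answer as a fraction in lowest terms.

a: □q → □◇q is T. ✗
b: □q → □◇q is T. ✗
c: □q → □◇q is T. ✗
d: □q → □◇q is T. ✗
e: □q → □◇q is F. ✓
f: □q → □◇q is T. ✗
That's 1 of 6 worlds, so 1/6.

1/6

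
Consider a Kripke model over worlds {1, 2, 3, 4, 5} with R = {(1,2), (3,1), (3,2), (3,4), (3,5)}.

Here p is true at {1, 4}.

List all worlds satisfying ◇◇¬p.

{3}

1: successors {2}; ◇¬p there: 2:F. ✗
2: no successors, so ◇◇¬p fails. ✗
3: successors {1, 2, 4, 5}; ◇¬p there: 1:T, 2:F, 4:F, 5:F. ✓
4: no successors, so ◇◇¬p fails. ✗
5: no successors, so ◇◇¬p fails. ✗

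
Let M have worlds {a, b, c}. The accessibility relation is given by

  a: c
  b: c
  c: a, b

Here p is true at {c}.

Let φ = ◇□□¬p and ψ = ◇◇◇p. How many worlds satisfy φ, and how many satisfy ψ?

1 and 2

For ◇□□¬p:
a: successors {c}; □□¬p there: c:F. ✗
b: successors {c}; □□¬p there: c:F. ✗
c: successors {a, b}; □□¬p there: a:T, b:T. ✓
— 1 world.
For ◇◇◇p:
a: successors {c}; ◇◇p there: c:T. ✓
b: successors {c}; ◇◇p there: c:T. ✓
c: successors {a, b}; ◇◇p there: a:F, b:F. ✗
— 2 worlds.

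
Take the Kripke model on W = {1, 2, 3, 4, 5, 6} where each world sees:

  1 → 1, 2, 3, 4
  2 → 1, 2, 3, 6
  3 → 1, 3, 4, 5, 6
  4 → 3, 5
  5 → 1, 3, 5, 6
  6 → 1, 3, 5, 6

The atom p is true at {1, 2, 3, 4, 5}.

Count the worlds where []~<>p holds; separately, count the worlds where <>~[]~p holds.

0 and 6

For []~<>p:
1: successors {1, 2, 3, 4}; ~<>p there: 1:F, 2:F, 3:F, 4:F. ✗
2: successors {1, 2, 3, 6}; ~<>p there: 1:F, 2:F, 3:F, 6:F. ✗
3: successors {1, 3, 4, 5, 6}; ~<>p there: 1:F, 3:F, 4:F, 5:F, 6:F. ✗
4: successors {3, 5}; ~<>p there: 3:F, 5:F. ✗
5: successors {1, 3, 5, 6}; ~<>p there: 1:F, 3:F, 5:F, 6:F. ✗
6: successors {1, 3, 5, 6}; ~<>p there: 1:F, 3:F, 5:F, 6:F. ✗
— 0 worlds.
For <>~[]~p:
1: successors {1, 2, 3, 4}; ~[]~p there: 1:T, 2:T, 3:T, 4:T. ✓
2: successors {1, 2, 3, 6}; ~[]~p there: 1:T, 2:T, 3:T, 6:T. ✓
3: successors {1, 3, 4, 5, 6}; ~[]~p there: 1:T, 3:T, 4:T, 5:T, 6:T. ✓
4: successors {3, 5}; ~[]~p there: 3:T, 5:T. ✓
5: successors {1, 3, 5, 6}; ~[]~p there: 1:T, 3:T, 5:T, 6:T. ✓
6: successors {1, 3, 5, 6}; ~[]~p there: 1:T, 3:T, 5:T, 6:T. ✓
— 6 worlds.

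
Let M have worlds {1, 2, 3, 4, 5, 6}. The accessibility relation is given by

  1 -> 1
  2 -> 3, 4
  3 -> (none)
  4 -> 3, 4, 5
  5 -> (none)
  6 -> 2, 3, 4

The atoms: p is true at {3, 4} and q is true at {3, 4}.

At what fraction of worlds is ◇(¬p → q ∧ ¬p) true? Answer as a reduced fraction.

1/2

1: successors {1}; ¬p → q ∧ ¬p there: 1:F. ✗
2: successors {3, 4}; ¬p → q ∧ ¬p there: 3:T, 4:T. ✓
3: no successors, so ◇(¬p → q ∧ ¬p) fails. ✗
4: successors {3, 4, 5}; ¬p → q ∧ ¬p there: 3:T, 4:T, 5:F. ✓
5: no successors, so ◇(¬p → q ∧ ¬p) fails. ✗
6: successors {2, 3, 4}; ¬p → q ∧ ¬p there: 2:F, 3:T, 4:T. ✓
That's 3 of 6 worlds, so 3/6 = 1/2.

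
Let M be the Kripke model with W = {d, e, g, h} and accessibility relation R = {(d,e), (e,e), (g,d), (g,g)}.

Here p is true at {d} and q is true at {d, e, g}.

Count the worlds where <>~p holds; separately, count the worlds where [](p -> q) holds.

For <>~p:
d: successors {e}; ~p there: e:T. ✓
e: successors {e}; ~p there: e:T. ✓
g: successors {d, g}; ~p there: d:F, g:T. ✓
h: no successors, so <>~p fails. ✗
— 3 worlds.
For [](p -> q):
d: successors {e}; p -> q there: e:T. ✓
e: successors {e}; p -> q there: e:T. ✓
g: successors {d, g}; p -> q there: d:T, g:T. ✓
h: no successors, so [](p -> q) holds vacuously. ✓
— 4 worlds.

3 and 4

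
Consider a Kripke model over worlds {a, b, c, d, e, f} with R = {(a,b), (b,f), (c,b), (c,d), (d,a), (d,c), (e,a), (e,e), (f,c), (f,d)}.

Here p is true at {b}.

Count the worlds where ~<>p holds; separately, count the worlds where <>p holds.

4 and 2

For ~<>p:
a: <>p is T. ✗
b: <>p is F. ✓
c: <>p is T. ✗
d: <>p is F. ✓
e: <>p is F. ✓
f: <>p is F. ✓
— 4 worlds.
For <>p:
a: successors {b}; p there: b:T. ✓
b: successors {f}; p there: f:F. ✗
c: successors {b, d}; p there: b:T, d:F. ✓
d: successors {a, c}; p there: a:F, c:F. ✗
e: successors {a, e}; p there: a:F, e:F. ✗
f: successors {c, d}; p there: c:F, d:F. ✗
— 2 worlds.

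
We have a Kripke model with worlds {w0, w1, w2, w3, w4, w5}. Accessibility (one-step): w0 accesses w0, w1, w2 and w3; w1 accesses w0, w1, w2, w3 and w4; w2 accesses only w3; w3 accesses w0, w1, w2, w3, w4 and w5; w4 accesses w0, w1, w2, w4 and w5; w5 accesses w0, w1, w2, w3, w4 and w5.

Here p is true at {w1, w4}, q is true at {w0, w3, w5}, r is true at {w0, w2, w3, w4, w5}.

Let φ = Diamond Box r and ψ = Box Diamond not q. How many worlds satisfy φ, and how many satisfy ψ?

For Diamond Box r:
w0: successors {w0, w1, w2, w3}; Box r there: w0:F, w1:F, w2:T, w3:F. ✓
w1: successors {w0, w1, w2, w3, w4}; Box r there: w0:F, w1:F, w2:T, w3:F, w4:F. ✓
w2: successors {w3}; Box r there: w3:F. ✗
w3: successors {w0, w1, w2, w3, w4, w5}; Box r there: w0:F, w1:F, w2:T, w3:F, w4:F, w5:F. ✓
w4: successors {w0, w1, w2, w4, w5}; Box r there: w0:F, w1:F, w2:T, w4:F, w5:F. ✓
w5: successors {w0, w1, w2, w3, w4, w5}; Box r there: w0:F, w1:F, w2:T, w3:F, w4:F, w5:F. ✓
— 5 worlds.
For Box Diamond not q:
w0: successors {w0, w1, w2, w3}; Diamond not q there: w0:T, w1:T, w2:F, w3:T. ✗
w1: successors {w0, w1, w2, w3, w4}; Diamond not q there: w0:T, w1:T, w2:F, w3:T, w4:T. ✗
w2: successors {w3}; Diamond not q there: w3:T. ✓
w3: successors {w0, w1, w2, w3, w4, w5}; Diamond not q there: w0:T, w1:T, w2:F, w3:T, w4:T, w5:T. ✗
w4: successors {w0, w1, w2, w4, w5}; Diamond not q there: w0:T, w1:T, w2:F, w4:T, w5:T. ✗
w5: successors {w0, w1, w2, w3, w4, w5}; Diamond not q there: w0:T, w1:T, w2:F, w3:T, w4:T, w5:T. ✗
— 1 world.

5 and 1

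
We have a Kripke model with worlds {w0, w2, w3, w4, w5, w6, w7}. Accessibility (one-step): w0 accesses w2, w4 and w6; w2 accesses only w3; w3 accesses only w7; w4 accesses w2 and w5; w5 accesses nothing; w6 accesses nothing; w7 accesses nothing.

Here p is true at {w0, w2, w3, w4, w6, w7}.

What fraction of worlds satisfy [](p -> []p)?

6/7

w0: successors {w2, w4, w6}; p -> []p there: w2:T, w4:F, w6:T. ✗
w2: successors {w3}; p -> []p there: w3:T. ✓
w3: successors {w7}; p -> []p there: w7:T. ✓
w4: successors {w2, w5}; p -> []p there: w2:T, w5:T. ✓
w5: no successors, so [](p -> []p) holds vacuously. ✓
w6: no successors, so [](p -> []p) holds vacuously. ✓
w7: no successors, so [](p -> []p) holds vacuously. ✓
That's 6 of 7 worlds, so 6/7.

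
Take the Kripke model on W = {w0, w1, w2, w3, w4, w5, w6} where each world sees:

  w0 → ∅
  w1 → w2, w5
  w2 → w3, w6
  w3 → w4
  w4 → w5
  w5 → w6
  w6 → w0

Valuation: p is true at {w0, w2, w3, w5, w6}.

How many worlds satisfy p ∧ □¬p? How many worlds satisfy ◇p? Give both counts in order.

For p ∧ □¬p:
w0: p is T, □¬p is T. ✓
w1: p is F, □¬p is F. ✗
w2: p is T, □¬p is F. ✗
w3: p is T, □¬p is T. ✓
w4: p is F, □¬p is F. ✗
w5: p is T, □¬p is F. ✗
w6: p is T, □¬p is F. ✗
— 2 worlds.
For ◇p:
w0: no successors, so ◇p fails. ✗
w1: successors {w2, w5}; p there: w2:T, w5:T. ✓
w2: successors {w3, w6}; p there: w3:T, w6:T. ✓
w3: successors {w4}; p there: w4:F. ✗
w4: successors {w5}; p there: w5:T. ✓
w5: successors {w6}; p there: w6:T. ✓
w6: successors {w0}; p there: w0:T. ✓
— 5 worlds.

2 and 5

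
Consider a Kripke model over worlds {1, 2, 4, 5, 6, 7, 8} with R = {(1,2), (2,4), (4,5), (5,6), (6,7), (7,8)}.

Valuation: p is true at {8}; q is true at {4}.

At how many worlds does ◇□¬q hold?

5

1: successors {2}; □¬q there: 2:F. ✗
2: successors {4}; □¬q there: 4:T. ✓
4: successors {5}; □¬q there: 5:T. ✓
5: successors {6}; □¬q there: 6:T. ✓
6: successors {7}; □¬q there: 7:T. ✓
7: successors {8}; □¬q there: 8:T. ✓
8: no successors, so ◇□¬q fails. ✗
Satisfying worlds: {2, 4, 5, 6, 7}.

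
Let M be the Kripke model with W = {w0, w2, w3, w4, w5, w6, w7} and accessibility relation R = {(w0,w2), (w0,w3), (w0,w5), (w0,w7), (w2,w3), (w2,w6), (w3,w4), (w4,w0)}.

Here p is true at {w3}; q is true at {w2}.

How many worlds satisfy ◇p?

2

w0: successors {w2, w3, w5, w7}; p there: w2:F, w3:T, w5:F, w7:F. ✓
w2: successors {w3, w6}; p there: w3:T, w6:F. ✓
w3: successors {w4}; p there: w4:F. ✗
w4: successors {w0}; p there: w0:F. ✗
w5: no successors, so ◇p fails. ✗
w6: no successors, so ◇p fails. ✗
w7: no successors, so ◇p fails. ✗
Satisfying worlds: {w0, w2}.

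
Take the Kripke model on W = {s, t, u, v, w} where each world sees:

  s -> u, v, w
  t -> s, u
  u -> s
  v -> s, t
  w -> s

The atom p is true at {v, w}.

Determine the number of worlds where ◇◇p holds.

s: successors {u, v, w}; ◇p there: u:F, v:F, w:F. ✗
t: successors {s, u}; ◇p there: s:T, u:F. ✓
u: successors {s}; ◇p there: s:T. ✓
v: successors {s, t}; ◇p there: s:T, t:F. ✓
w: successors {s}; ◇p there: s:T. ✓
Satisfying worlds: {t, u, v, w}.

4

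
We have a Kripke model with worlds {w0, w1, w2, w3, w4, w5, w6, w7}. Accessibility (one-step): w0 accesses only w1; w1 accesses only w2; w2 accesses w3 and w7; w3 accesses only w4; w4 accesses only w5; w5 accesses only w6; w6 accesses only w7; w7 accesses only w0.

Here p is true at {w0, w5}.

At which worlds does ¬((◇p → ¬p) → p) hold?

w0: (◇p → ¬p) → p is T. ✗
w1: (◇p → ¬p) → p is F. ✓
w2: (◇p → ¬p) → p is F. ✓
w3: (◇p → ¬p) → p is F. ✓
w4: (◇p → ¬p) → p is F. ✓
w5: (◇p → ¬p) → p is T. ✗
w6: (◇p → ¬p) → p is F. ✓
w7: (◇p → ¬p) → p is F. ✓

{w1, w2, w3, w4, w6, w7}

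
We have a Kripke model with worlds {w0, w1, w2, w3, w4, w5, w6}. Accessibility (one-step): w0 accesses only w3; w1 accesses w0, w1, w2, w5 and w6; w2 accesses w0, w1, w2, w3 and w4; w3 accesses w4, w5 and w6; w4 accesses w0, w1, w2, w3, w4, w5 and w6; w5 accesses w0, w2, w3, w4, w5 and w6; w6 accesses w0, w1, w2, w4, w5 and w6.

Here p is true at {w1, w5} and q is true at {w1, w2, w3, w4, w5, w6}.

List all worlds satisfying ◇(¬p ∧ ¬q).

{w1, w2, w4, w5, w6}

w0: successors {w3}; ¬p ∧ ¬q there: w3:F. ✗
w1: successors {w0, w1, w2, w5, w6}; ¬p ∧ ¬q there: w0:T, w1:F, w2:F, w5:F, w6:F. ✓
w2: successors {w0, w1, w2, w3, w4}; ¬p ∧ ¬q there: w0:T, w1:F, w2:F, w3:F, w4:F. ✓
w3: successors {w4, w5, w6}; ¬p ∧ ¬q there: w4:F, w5:F, w6:F. ✗
w4: successors {w0, w1, w2, w3, w4, w5, w6}; ¬p ∧ ¬q there: w0:T, w1:F, w2:F, w3:F, w4:F, w5:F, w6:F. ✓
w5: successors {w0, w2, w3, w4, w5, w6}; ¬p ∧ ¬q there: w0:T, w2:F, w3:F, w4:F, w5:F, w6:F. ✓
w6: successors {w0, w1, w2, w4, w5, w6}; ¬p ∧ ¬q there: w0:T, w1:F, w2:F, w4:F, w5:F, w6:F. ✓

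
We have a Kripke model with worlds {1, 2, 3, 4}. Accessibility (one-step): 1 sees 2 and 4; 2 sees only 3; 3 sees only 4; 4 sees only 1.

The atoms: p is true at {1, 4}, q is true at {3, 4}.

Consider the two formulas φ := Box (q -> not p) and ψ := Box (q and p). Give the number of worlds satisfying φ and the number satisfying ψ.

2 and 1

For Box (q -> not p):
1: successors {2, 4}; q -> not p there: 2:T, 4:F. ✗
2: successors {3}; q -> not p there: 3:T. ✓
3: successors {4}; q -> not p there: 4:F. ✗
4: successors {1}; q -> not p there: 1:T. ✓
— 2 worlds.
For Box (q and p):
1: successors {2, 4}; q and p there: 2:F, 4:T. ✗
2: successors {3}; q and p there: 3:F. ✗
3: successors {4}; q and p there: 4:T. ✓
4: successors {1}; q and p there: 1:F. ✗
— 1 world.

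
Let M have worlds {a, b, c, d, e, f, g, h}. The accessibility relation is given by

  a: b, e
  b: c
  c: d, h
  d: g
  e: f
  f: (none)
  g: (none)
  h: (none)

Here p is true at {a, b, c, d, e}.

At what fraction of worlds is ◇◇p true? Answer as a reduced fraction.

a: successors {b, e}; ◇p there: b:T, e:F. ✓
b: successors {c}; ◇p there: c:T. ✓
c: successors {d, h}; ◇p there: d:F, h:F. ✗
d: successors {g}; ◇p there: g:F. ✗
e: successors {f}; ◇p there: f:F. ✗
f: no successors, so ◇◇p fails. ✗
g: no successors, so ◇◇p fails. ✗
h: no successors, so ◇◇p fails. ✗
That's 2 of 8 worlds, so 2/8 = 1/4.

1/4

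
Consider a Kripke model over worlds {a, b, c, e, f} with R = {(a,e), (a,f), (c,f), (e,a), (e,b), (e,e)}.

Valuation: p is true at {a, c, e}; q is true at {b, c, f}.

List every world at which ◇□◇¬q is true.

a: successors {e, f}; □◇¬q there: e:F, f:T. ✓
b: no successors, so ◇□◇¬q fails. ✗
c: successors {f}; □◇¬q there: f:T. ✓
e: successors {a, b, e}; □◇¬q there: a:F, b:T, e:F. ✓
f: no successors, so ◇□◇¬q fails. ✗

{a, c, e}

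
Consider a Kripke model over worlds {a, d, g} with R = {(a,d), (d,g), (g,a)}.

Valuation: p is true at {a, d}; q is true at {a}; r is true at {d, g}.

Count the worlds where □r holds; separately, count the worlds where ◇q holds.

2 and 1

For □r:
a: successors {d}; r there: d:T. ✓
d: successors {g}; r there: g:T. ✓
g: successors {a}; r there: a:F. ✗
— 2 worlds.
For ◇q:
a: successors {d}; q there: d:F. ✗
d: successors {g}; q there: g:F. ✗
g: successors {a}; q there: a:T. ✓
— 1 world.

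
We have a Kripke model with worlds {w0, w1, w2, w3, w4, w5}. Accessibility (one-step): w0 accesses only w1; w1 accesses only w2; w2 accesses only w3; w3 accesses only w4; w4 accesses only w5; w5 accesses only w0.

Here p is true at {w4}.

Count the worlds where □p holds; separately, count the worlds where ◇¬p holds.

1 and 5

For □p:
w0: successors {w1}; p there: w1:F. ✗
w1: successors {w2}; p there: w2:F. ✗
w2: successors {w3}; p there: w3:F. ✗
w3: successors {w4}; p there: w4:T. ✓
w4: successors {w5}; p there: w5:F. ✗
w5: successors {w0}; p there: w0:F. ✗
— 1 world.
For ◇¬p:
w0: successors {w1}; ¬p there: w1:T. ✓
w1: successors {w2}; ¬p there: w2:T. ✓
w2: successors {w3}; ¬p there: w3:T. ✓
w3: successors {w4}; ¬p there: w4:F. ✗
w4: successors {w5}; ¬p there: w5:T. ✓
w5: successors {w0}; ¬p there: w0:T. ✓
— 5 worlds.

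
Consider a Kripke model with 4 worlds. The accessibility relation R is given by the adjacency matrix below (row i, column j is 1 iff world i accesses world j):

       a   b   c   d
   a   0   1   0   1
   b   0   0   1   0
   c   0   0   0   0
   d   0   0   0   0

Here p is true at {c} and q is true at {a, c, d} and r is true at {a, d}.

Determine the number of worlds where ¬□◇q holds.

2

a: □◇q is F. ✓
b: □◇q is F. ✓
c: □◇q is T. ✗
d: □◇q is T. ✗
Satisfying worlds: {a, b}.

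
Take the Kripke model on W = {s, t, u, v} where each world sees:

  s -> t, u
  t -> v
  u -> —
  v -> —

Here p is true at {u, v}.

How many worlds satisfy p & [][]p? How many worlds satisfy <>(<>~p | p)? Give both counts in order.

2 and 2

For p & [][]p:
s: p is F, [][]p is T. ✗
t: p is F, [][]p is T. ✗
u: p is T, [][]p is T. ✓
v: p is T, [][]p is T. ✓
— 2 worlds.
For <>(<>~p | p):
s: successors {t, u}; <>~p | p there: t:F, u:T. ✓
t: successors {v}; <>~p | p there: v:T. ✓
u: no successors, so <>(<>~p | p) fails. ✗
v: no successors, so <>(<>~p | p) fails. ✗
— 2 worlds.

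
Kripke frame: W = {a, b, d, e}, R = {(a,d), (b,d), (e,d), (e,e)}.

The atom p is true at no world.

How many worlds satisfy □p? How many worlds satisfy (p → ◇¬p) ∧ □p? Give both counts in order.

1 and 1

For □p:
a: successors {d}; p there: d:F. ✗
b: successors {d}; p there: d:F. ✗
d: no successors, so □p holds vacuously. ✓
e: successors {d, e}; p there: d:F, e:F. ✗
— 1 world.
For (p → ◇¬p) ∧ □p:
a: p → ◇¬p is T, □p is F. ✗
b: p → ◇¬p is T, □p is F. ✗
d: p → ◇¬p is T, □p is T. ✓
e: p → ◇¬p is T, □p is F. ✗
— 1 world.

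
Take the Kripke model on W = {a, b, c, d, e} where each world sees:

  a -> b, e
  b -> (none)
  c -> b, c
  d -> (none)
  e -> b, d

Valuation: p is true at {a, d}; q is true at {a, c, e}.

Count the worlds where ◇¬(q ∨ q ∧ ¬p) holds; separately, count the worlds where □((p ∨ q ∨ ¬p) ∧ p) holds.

For ◇¬(q ∨ q ∧ ¬p):
a: successors {b, e}; ¬(q ∨ q ∧ ¬p) there: b:T, e:F. ✓
b: no successors, so ◇¬(q ∨ q ∧ ¬p) fails. ✗
c: successors {b, c}; ¬(q ∨ q ∧ ¬p) there: b:T, c:F. ✓
d: no successors, so ◇¬(q ∨ q ∧ ¬p) fails. ✗
e: successors {b, d}; ¬(q ∨ q ∧ ¬p) there: b:T, d:T. ✓
— 3 worlds.
For □((p ∨ q ∨ ¬p) ∧ p):
a: successors {b, e}; (p ∨ q ∨ ¬p) ∧ p there: b:F, e:F. ✗
b: no successors, so □((p ∨ q ∨ ¬p) ∧ p) holds vacuously. ✓
c: successors {b, c}; (p ∨ q ∨ ¬p) ∧ p there: b:F, c:F. ✗
d: no successors, so □((p ∨ q ∨ ¬p) ∧ p) holds vacuously. ✓
e: successors {b, d}; (p ∨ q ∨ ¬p) ∧ p there: b:F, d:T. ✗
— 2 worlds.

3 and 2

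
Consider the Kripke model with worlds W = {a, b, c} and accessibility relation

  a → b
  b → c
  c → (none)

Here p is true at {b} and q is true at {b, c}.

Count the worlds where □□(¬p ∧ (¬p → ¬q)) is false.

a: successors {b}; □(¬p ∧ (¬p → ¬q)) there: b:F. ✗
b: successors {c}; □(¬p ∧ (¬p → ¬q)) there: c:T. ✓
c: no successors, so □□(¬p ∧ (¬p → ¬q)) holds vacuously. ✓
Satisfying worlds: {b, c}.
So □□(¬p ∧ (¬p → ¬q)) fails at the other 1 world.

1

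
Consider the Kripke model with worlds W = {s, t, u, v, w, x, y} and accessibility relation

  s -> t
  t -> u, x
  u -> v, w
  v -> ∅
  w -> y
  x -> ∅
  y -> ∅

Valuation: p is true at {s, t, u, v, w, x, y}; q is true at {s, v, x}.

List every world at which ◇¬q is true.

s: successors {t}; ¬q there: t:T. ✓
t: successors {u, x}; ¬q there: u:T, x:F. ✓
u: successors {v, w}; ¬q there: v:F, w:T. ✓
v: no successors, so ◇¬q fails. ✗
w: successors {y}; ¬q there: y:T. ✓
x: no successors, so ◇¬q fails. ✗
y: no successors, so ◇¬q fails. ✗

{s, t, u, w}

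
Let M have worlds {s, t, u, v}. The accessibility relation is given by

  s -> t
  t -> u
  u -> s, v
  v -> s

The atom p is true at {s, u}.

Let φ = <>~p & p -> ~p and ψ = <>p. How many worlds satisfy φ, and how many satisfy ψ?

For <>~p & p -> ~p:
s: <>~p & p is T, ~p is F. ✗
t: <>~p & p is F, ~p is T. ✓
u: <>~p & p is T, ~p is F. ✗
v: <>~p & p is F, ~p is T. ✓
— 2 worlds.
For <>p:
s: successors {t}; p there: t:F. ✗
t: successors {u}; p there: u:T. ✓
u: successors {s, v}; p there: s:T, v:F. ✓
v: successors {s}; p there: s:T. ✓
— 3 worlds.

2 and 3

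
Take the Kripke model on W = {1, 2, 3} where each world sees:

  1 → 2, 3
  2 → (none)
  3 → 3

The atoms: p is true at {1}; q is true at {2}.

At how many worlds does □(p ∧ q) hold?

1

1: successors {2, 3}; p ∧ q there: 2:F, 3:F. ✗
2: no successors, so □(p ∧ q) holds vacuously. ✓
3: successors {3}; p ∧ q there: 3:F. ✗
Satisfying worlds: {2}.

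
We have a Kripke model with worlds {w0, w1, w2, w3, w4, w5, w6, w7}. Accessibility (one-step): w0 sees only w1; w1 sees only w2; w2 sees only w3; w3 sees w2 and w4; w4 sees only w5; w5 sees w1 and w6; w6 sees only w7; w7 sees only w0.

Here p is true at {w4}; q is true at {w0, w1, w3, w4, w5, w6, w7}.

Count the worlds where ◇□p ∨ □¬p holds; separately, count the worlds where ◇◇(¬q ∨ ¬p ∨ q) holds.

7 and 8

For ◇□p ∨ □¬p:
w0: ◇□p is F, □¬p is T. ✓
w1: ◇□p is F, □¬p is T. ✓
w2: ◇□p is F, □¬p is T. ✓
w3: ◇□p is F, □¬p is F. ✗
w4: ◇□p is F, □¬p is T. ✓
w5: ◇□p is F, □¬p is T. ✓
w6: ◇□p is F, □¬p is T. ✓
w7: ◇□p is F, □¬p is T. ✓
— 7 worlds.
For ◇◇(¬q ∨ ¬p ∨ q):
w0: successors {w1}; ◇(¬q ∨ ¬p ∨ q) there: w1:T. ✓
w1: successors {w2}; ◇(¬q ∨ ¬p ∨ q) there: w2:T. ✓
w2: successors {w3}; ◇(¬q ∨ ¬p ∨ q) there: w3:T. ✓
w3: successors {w2, w4}; ◇(¬q ∨ ¬p ∨ q) there: w2:T, w4:T. ✓
w4: successors {w5}; ◇(¬q ∨ ¬p ∨ q) there: w5:T. ✓
w5: successors {w1, w6}; ◇(¬q ∨ ¬p ∨ q) there: w1:T, w6:T. ✓
w6: successors {w7}; ◇(¬q ∨ ¬p ∨ q) there: w7:T. ✓
w7: successors {w0}; ◇(¬q ∨ ¬p ∨ q) there: w0:T. ✓
— 8 worlds.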